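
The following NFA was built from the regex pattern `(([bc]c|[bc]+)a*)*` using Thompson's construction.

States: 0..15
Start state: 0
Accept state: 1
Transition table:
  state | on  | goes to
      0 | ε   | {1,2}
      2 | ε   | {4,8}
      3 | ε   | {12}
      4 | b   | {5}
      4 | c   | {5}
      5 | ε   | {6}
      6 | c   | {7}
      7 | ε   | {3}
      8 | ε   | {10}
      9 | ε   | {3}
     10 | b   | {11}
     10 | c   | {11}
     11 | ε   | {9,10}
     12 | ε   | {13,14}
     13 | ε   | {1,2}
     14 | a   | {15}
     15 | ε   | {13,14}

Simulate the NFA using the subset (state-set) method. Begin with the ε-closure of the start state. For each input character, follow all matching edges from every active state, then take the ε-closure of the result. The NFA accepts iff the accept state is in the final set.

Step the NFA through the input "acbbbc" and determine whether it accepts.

S₀ = ε-closure({0}) = {0,1,2,4,8,10}
'a' @ 1: {}  — no active states
rest 'cbbbc' ignored (set empty)
end set {} — state 1 not in

Answer: REJECT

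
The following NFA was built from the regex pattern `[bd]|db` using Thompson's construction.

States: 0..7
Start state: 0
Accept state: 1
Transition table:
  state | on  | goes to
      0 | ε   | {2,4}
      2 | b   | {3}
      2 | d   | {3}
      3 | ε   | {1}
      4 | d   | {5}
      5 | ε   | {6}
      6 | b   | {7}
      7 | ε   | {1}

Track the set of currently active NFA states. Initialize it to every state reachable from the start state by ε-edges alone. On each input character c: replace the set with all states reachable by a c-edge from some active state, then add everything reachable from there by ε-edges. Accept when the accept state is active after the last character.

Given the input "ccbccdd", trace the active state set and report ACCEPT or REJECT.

S₀ = ε-closure({0}) = {0,2,4}
'c' @ 1: {}  — dead — no transitions
rest 'cbccdd' ignored (set empty)
final: {}; accept 1 not in set

Answer: REJECT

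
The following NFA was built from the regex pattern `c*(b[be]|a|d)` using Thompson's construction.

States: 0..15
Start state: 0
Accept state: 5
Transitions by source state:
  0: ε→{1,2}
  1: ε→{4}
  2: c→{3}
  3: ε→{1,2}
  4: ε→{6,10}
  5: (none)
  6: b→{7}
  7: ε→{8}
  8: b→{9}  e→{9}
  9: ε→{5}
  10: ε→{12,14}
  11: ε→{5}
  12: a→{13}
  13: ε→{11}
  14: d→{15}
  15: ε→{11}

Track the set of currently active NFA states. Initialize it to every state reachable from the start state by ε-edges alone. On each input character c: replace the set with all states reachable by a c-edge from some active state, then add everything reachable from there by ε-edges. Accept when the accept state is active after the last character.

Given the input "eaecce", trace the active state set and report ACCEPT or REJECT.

Answer: REJECT

Trace:
S₀ = ε-closure({0}) = {0,1,2,4,6,10,12,14}
'e' @ 1: {}  — state set empty
rest 'aecce' ignored (set empty)
final: {}; accept 5 not in set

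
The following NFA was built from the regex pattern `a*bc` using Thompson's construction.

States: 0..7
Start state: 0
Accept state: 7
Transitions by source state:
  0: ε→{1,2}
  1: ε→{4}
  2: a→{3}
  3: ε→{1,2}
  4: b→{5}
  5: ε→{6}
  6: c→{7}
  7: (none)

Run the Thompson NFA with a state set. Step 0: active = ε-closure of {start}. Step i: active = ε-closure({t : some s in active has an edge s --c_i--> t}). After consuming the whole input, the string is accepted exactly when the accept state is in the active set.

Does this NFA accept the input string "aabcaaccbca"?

Answer: REJECT

Steps:
start: ε-closure({0}) = {0,1,2,4}
'a' @ 1: {1,2,3,4}
'a' @ 2: {1,2,3,4}
'b' @ 3: {5,6}
'c' @ 4: {7}  (accept∈set)
'a' @ 5: {}  — state set empty
rest 'accbca' ignored (set empty)
final: {}; accept 7 not in set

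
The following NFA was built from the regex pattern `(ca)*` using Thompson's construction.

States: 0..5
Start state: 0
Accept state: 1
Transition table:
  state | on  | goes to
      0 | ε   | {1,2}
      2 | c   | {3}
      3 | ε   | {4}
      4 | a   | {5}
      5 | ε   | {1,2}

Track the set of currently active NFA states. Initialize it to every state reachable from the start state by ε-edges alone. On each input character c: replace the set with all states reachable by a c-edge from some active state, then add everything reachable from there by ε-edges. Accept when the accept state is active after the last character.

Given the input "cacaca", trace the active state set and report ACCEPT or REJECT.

S₀ = ε-closure({0}) = {0,1,2}
'c' @ 1: {3,4}
'a' @ 2: {1,2,5}  [accepting]
'c' @ 3: {3,4}
'a' @ 4: {1,2,5}  [accepting]
'c' @ 5: {3,4}
'a' @ 6: {1,2,5}  [accepting]
end set {1,2,5} — state 1 in

Answer: ACCEPT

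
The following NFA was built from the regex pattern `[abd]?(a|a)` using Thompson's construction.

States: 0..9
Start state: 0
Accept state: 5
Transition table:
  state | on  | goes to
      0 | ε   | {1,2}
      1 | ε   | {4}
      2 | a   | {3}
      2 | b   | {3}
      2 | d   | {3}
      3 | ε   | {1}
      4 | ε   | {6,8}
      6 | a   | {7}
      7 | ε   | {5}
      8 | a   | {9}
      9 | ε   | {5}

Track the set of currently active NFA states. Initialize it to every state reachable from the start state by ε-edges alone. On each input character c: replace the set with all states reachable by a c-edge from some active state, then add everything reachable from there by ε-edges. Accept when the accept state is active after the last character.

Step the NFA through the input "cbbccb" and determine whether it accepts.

Answer: REJECT

Derivation:
initial (ε-close {0}): {0,1,2,4,6,8}
'c' @ 1: {}  — no active states
rest 'bbccb' ignored (set empty)
end set {} — state 5 not in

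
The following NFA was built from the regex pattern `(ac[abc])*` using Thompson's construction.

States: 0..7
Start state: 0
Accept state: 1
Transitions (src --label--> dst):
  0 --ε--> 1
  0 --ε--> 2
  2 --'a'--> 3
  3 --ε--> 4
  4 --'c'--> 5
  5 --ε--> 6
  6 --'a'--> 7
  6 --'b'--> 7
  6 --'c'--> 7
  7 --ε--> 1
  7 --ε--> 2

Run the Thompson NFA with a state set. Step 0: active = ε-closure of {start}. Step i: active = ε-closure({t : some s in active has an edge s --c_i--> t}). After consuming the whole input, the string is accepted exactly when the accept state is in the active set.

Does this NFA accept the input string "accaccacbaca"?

Answer: ACCEPT

Steps:
S₀ = ε-closure({0}) = {0,1,2}
'a' @ 1: {3,4}
'c' @ 2: {5,6}
'c' @ 3: {1,2,7}  ✓accept
'a' @ 4: {3,4}
'c' @ 5: {5,6}
'c' @ 6: {1,2,7}  ✓accept
'a' @ 7: {3,4}
'c' @ 8: {5,6}
'b' @ 9: {1,2,7}  ✓accept
'a' @ 10: {3,4}
'c' @ 11: {5,6}
'a' @ 12: {1,2,7}  ✓accept
final: {1,2,7}; accept 1 in set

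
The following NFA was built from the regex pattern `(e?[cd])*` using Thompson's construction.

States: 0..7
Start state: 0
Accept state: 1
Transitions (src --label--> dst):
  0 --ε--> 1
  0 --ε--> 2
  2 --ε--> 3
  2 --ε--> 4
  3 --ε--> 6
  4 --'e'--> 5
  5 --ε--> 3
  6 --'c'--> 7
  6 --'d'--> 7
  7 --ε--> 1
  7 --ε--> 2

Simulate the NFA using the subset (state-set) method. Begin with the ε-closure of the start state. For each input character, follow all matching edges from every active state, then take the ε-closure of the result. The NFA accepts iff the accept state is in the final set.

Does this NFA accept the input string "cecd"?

Answer: ACCEPT

Steps:
initial (ε-close {0}): {0,1,2,3,4,6}
'c' @ 1: {1,2,3,4,6,7}  (accept∈set)
'e' @ 2: {3,5,6}
'c' @ 3: {1,2,3,4,6,7}  (accept∈set)
'd' @ 4: {1,2,3,4,6,7}  (accept∈set)
end set {1,2,3,4,6,7} — state 1 in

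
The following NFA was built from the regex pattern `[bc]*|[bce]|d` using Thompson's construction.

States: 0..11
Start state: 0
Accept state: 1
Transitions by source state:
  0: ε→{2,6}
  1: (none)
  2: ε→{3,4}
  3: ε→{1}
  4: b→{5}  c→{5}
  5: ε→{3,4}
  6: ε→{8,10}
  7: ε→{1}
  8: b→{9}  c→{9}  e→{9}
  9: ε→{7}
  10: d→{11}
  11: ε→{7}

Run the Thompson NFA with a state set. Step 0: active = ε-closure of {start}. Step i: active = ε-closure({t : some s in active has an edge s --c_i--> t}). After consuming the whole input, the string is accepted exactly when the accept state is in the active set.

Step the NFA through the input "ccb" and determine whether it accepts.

start: ε-closure({0}) = {0,1,2,3,4,6,8,10}
'c' @ 1: {1,3,4,5,7,9}  [accepting]
'c' @ 2: {1,3,4,5}  [accepting]
'b' @ 3: {1,3,4,5}  [accepting]
end set {1,3,4,5} — state 1 in

Answer: ACCEPT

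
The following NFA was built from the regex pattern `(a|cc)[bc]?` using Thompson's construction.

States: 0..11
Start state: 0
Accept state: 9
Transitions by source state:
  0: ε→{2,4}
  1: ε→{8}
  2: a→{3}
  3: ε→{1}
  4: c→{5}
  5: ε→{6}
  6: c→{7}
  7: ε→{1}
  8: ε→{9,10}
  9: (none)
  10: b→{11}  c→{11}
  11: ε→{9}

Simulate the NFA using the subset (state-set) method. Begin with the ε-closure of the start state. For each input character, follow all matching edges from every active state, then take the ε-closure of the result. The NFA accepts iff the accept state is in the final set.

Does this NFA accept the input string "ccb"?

Answer: ACCEPT

Derivation:
S₀ = ε-closure({0}) = {0,2,4}
'c' @ 1: {5,6}
'c' @ 2: {1,7,8,9,10}  (accept∈set)
'b' @ 3: {9,11}  (accept∈set)
after full input: {9,11}  (accept=9 in)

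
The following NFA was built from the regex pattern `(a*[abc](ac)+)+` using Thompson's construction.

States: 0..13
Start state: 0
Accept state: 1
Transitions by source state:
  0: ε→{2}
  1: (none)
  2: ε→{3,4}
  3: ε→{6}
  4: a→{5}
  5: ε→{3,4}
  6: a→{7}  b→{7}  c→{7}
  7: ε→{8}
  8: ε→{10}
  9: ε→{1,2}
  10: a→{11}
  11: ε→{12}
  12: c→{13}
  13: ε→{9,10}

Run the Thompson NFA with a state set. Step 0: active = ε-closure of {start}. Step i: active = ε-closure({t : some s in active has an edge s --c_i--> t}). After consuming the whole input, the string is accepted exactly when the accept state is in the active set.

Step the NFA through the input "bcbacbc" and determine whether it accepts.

S₀ = ε-closure({0}) = {0,2,3,4,6}
'b' @ 1: {7,8,10}
'c' @ 2: {}  — dead — no transitions
rest 'bacbc' ignored (set empty)
end set {} — state 1 not in

Answer: REJECT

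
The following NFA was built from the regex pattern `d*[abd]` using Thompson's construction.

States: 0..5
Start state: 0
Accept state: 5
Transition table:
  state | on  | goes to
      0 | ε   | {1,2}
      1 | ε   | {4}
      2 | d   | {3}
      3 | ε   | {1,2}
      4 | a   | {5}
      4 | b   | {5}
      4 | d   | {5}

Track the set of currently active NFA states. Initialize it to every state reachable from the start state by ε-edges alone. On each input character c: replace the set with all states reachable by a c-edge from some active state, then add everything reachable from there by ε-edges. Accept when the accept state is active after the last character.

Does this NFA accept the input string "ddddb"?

Answer: ACCEPT

Trace:
start: ε-closure({0}) = {0,1,2,4}
'd' @ 1: {1,2,3,4,5}  (accept∈set)
'd' @ 2: {1,2,3,4,5}  (accept∈set)
'd' @ 3: {1,2,3,4,5}  (accept∈set)
'd' @ 4: {1,2,3,4,5}  (accept∈set)
'b' @ 5: {5}  (accept∈set)
final: {5}; accept 5 in set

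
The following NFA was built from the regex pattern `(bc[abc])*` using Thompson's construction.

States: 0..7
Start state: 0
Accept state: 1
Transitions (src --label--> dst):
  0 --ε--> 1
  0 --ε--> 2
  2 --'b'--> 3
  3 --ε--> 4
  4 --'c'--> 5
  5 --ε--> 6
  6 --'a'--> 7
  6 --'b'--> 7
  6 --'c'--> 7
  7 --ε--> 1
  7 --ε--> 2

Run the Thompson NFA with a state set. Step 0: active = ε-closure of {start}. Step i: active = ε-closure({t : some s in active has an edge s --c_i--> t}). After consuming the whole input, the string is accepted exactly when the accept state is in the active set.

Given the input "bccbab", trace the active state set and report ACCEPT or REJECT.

Answer: REJECT

Steps:
S₀ = ε-closure({0}) = {0,1,2}
'b' @ 1: {3,4}
'c' @ 2: {5,6}
'c' @ 3: {1,2,7}  ✓accept
'b' @ 4: {3,4}
'a' @ 5: {}  — dead — no transitions
rest 'b' ignored (set empty)
after full input: {}  (accept=1 not in)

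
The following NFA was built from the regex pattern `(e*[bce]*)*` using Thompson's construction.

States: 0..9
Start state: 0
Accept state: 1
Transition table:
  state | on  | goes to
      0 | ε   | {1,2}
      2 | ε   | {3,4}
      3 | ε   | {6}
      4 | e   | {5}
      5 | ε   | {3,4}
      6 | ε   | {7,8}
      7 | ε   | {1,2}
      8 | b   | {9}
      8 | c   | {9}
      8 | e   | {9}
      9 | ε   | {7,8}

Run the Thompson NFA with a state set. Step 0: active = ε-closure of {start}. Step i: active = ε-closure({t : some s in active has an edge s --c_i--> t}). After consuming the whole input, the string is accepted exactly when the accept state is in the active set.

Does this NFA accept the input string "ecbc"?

initial (ε-close {0}): {0,1,2,3,4,6,7,8}
'e' @ 1: {1,2,3,4,5,6,7,8,9}  [accepting]
'c' @ 2: {1,2,3,4,6,7,8,9}  [accepting]
'b' @ 3: {1,2,3,4,6,7,8,9}  [accepting]
'c' @ 4: {1,2,3,4,6,7,8,9}  [accepting]
end set {1,2,3,4,6,7,8,9} — state 1 in

Answer: ACCEPT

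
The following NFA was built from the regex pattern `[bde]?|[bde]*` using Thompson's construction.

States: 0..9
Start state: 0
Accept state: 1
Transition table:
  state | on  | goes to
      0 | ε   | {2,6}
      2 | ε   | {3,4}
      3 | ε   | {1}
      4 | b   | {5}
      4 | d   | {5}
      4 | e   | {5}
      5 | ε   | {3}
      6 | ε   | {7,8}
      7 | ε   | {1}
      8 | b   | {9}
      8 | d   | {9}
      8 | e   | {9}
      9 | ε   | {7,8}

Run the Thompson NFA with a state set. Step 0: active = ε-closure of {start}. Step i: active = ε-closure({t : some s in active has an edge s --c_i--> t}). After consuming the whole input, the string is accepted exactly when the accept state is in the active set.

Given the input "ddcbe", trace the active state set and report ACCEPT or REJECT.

Answer: REJECT

Trace:
initial (ε-close {0}): {0,1,2,3,4,6,7,8}
'd' @ 1: {1,3,5,7,8,9}  (accept∈set)
'd' @ 2: {1,7,8,9}  (accept∈set)
'c' @ 3: {}  — dead — no transitions
rest 'be' ignored (set empty)
final: {}; accept 1 not in set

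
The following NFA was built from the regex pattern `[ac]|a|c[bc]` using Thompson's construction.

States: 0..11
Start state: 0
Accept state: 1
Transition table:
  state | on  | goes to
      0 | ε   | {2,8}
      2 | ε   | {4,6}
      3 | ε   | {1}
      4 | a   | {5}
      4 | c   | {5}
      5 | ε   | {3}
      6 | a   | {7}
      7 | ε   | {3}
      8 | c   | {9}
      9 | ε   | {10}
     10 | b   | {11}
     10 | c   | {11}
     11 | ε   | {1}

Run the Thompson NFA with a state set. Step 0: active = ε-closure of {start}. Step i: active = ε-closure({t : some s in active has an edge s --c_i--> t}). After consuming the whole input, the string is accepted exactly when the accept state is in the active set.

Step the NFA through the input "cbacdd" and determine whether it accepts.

Answer: REJECT

Steps:
initial (ε-close {0}): {0,2,4,6,8}
'c' @ 1: {1,3,5,9,10}  (accept∈set)
'b' @ 2: {1,11}  (accept∈set)
'a' @ 3: {}  — dead — no transitions
rest 'cdd' ignored (set empty)
after full input: {}  (accept=1 not in)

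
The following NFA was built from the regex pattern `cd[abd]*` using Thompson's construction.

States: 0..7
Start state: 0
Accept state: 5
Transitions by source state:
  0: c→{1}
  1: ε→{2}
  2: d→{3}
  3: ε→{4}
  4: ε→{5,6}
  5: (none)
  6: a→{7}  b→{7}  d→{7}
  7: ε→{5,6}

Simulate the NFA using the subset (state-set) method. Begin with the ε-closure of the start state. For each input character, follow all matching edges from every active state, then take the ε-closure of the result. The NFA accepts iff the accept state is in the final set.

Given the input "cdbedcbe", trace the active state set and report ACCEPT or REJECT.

S₀ = ε-closure({0}) = {0}
'c' @ 1: {1,2}
'd' @ 2: {3,4,5,6}  ✓accept
'b' @ 3: {5,6,7}  ✓accept
'e' @ 4: {}  — no active states
rest 'dcbe' ignored (set empty)
final: {}; accept 5 not in set

Answer: REJECT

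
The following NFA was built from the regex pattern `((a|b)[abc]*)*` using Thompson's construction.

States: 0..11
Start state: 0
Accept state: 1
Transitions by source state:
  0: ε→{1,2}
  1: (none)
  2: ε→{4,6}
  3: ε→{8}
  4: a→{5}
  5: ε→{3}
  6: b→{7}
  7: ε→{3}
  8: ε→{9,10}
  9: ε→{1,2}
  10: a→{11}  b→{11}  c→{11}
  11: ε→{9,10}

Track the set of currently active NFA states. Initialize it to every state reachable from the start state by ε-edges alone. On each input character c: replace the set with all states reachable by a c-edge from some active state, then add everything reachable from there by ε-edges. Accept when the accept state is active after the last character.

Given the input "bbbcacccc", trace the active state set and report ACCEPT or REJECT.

S₀ = ε-closure({0}) = {0,1,2,4,6}
'b' @ 1: {1,2,3,4,6,7,8,9,10}  ✓accept
'b' @ 2: {1,2,3,4,6,7,8,9,10,11}  ✓accept
'b' @ 3: {1,2,3,4,6,7,8,9,10,11}  ✓accept
'c' @ 4: {1,2,4,6,9,10,11}  ✓accept
'a' @ 5: {1,2,3,4,5,6,8,9,10,11}  ✓accept
'c' @ 6: {1,2,4,6,9,10,11}  ✓accept
'c' @ 7: {1,2,4,6,9,10,11}  ✓accept
'c' @ 8: {1,2,4,6,9,10,11}  ✓accept
'c' @ 9: {1,2,4,6,9,10,11}  ✓accept
end set {1,2,4,6,9,10,11} — state 1 in

Answer: ACCEPT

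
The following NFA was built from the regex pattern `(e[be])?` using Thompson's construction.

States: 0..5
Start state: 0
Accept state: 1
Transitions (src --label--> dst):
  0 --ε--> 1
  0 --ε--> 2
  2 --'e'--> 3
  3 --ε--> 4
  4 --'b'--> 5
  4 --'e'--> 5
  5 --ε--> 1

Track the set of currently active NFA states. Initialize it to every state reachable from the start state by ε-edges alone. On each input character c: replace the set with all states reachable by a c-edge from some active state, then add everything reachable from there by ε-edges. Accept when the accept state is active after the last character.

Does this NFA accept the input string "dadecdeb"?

S₀ = ε-closure({0}) = {0,1,2}
'd' @ 1: {}  — no active states
rest 'adecdeb' ignored (set empty)
final: {}; accept 1 not in set

Answer: REJECT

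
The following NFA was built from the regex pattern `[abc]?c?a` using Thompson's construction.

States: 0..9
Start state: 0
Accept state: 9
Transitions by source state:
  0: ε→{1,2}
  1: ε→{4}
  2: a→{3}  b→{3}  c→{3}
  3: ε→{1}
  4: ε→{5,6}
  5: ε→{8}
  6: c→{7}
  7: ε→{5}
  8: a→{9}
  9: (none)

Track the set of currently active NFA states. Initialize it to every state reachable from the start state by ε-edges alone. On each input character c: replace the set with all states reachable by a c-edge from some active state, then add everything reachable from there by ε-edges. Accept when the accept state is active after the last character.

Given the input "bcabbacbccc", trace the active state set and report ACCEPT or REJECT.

initial (ε-close {0}): {0,1,2,4,5,6,8}
'b' @ 1: {1,3,4,5,6,8}
'c' @ 2: {5,7,8}
'a' @ 3: {9}  (accept∈set)
'b' @ 4: {}  — dead — no transitions
rest 'bacbccc' ignored (set empty)
final: {}; accept 9 not in set

Answer: REJECT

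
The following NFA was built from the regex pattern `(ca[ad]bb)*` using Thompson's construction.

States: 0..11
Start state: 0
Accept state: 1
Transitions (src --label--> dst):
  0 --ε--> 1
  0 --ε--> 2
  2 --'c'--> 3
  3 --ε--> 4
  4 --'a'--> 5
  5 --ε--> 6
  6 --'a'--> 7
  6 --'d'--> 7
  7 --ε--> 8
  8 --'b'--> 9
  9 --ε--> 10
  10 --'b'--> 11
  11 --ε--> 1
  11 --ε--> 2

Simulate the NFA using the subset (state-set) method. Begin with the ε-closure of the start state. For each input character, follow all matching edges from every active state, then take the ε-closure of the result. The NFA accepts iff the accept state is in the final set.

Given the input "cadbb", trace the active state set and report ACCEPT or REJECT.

Answer: ACCEPT

Steps:
initial (ε-close {0}): {0,1,2}
'c' @ 1: {3,4}
'a' @ 2: {5,6}
'd' @ 3: {7,8}
'b' @ 4: {9,10}
'b' @ 5: {1,2,11}  (accept∈set)
after full input: {1,2,11}  (accept=1 in)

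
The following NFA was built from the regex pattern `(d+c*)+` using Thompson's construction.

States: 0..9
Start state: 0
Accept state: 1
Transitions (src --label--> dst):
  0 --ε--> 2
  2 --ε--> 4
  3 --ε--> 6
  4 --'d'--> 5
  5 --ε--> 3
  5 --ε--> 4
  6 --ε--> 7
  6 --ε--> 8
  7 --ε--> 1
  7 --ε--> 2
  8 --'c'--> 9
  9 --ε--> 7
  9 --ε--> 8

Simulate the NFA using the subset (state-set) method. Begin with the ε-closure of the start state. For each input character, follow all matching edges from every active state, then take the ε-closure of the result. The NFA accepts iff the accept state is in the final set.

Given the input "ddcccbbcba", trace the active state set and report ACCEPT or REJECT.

Answer: REJECT

Trace:
start: ε-closure({0}) = {0,2,4}
'd' @ 1: {1,2,3,4,5,6,7,8}  [accepting]
'd' @ 2: {1,2,3,4,5,6,7,8}  [accepting]
'c' @ 3: {1,2,4,7,8,9}  [accepting]
'c' @ 4: {1,2,4,7,8,9}  [accepting]
'c' @ 5: {1,2,4,7,8,9}  [accepting]
'b' @ 6: {}  — state set empty
rest 'bcba' ignored (set empty)
final: {}; accept 1 not in set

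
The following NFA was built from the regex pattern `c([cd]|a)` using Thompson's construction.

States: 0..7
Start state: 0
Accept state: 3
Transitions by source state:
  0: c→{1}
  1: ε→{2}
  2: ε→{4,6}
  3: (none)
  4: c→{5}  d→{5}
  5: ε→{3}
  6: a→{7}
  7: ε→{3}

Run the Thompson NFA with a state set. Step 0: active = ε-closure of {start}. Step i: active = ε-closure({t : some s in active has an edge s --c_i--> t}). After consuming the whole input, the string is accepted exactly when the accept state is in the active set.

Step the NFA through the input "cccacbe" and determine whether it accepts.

S₀ = ε-closure({0}) = {0}
'c' @ 1: {1,2,4,6}
'c' @ 2: {3,5}  ✓accept
'c' @ 3: {}  — state set empty
rest 'acbe' ignored (set empty)
final: {}; accept 3 not in set

Answer: REJECT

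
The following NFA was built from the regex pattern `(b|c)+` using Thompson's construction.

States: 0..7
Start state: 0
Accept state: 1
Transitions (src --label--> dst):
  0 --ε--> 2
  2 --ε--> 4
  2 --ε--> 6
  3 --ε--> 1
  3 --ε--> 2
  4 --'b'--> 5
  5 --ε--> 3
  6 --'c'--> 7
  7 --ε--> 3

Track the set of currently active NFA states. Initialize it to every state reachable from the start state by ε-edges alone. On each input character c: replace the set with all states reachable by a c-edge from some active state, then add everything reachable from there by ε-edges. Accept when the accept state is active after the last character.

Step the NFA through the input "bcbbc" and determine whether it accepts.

Answer: ACCEPT

Steps:
start: ε-closure({0}) = {0,2,4,6}
'b' @ 1: {1,2,3,4,5,6}  ✓accept
'c' @ 2: {1,2,3,4,6,7}  ✓accept
'b' @ 3: {1,2,3,4,5,6}  ✓accept
'b' @ 4: {1,2,3,4,5,6}  ✓accept
'c' @ 5: {1,2,3,4,6,7}  ✓accept
after full input: {1,2,3,4,6,7}  (accept=1 in)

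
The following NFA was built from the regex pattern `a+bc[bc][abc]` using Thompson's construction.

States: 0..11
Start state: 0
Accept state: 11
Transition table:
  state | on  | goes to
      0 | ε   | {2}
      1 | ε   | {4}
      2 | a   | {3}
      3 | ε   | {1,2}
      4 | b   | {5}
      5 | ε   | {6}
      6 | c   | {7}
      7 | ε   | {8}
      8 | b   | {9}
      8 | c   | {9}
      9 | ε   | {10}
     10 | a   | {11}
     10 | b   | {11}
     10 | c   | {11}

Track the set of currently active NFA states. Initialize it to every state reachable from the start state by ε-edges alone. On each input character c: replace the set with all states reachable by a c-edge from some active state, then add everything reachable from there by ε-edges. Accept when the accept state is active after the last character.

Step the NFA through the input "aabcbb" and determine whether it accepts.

start: ε-closure({0}) = {0,2}
'a' @ 1: {1,2,3,4}
'a' @ 2: {1,2,3,4}
'b' @ 3: {5,6}
'c' @ 4: {7,8}
'b' @ 5: {9,10}
'b' @ 6: {11}  ✓accept
end set {11} — state 11 in

Answer: ACCEPT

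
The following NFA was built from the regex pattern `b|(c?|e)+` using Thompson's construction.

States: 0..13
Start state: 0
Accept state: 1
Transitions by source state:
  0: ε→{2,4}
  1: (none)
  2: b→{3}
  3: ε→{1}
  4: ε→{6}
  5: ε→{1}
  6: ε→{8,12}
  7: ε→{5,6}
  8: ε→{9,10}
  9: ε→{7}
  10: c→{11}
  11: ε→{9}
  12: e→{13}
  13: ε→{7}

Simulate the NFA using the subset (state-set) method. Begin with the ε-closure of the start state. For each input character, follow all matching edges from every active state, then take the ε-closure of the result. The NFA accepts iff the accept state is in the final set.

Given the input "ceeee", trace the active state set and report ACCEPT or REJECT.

start: ε-closure({0}) = {0,1,2,4,5,6,7,8,9,10,12}
'c' @ 1: {1,5,6,7,8,9,10,11,12}  (accept∈set)
'e' @ 2: {1,5,6,7,8,9,10,12,13}  (accept∈set)
'e' @ 3: {1,5,6,7,8,9,10,12,13}  (accept∈set)
'e' @ 4: {1,5,6,7,8,9,10,12,13}  (accept∈set)
'e' @ 5: {1,5,6,7,8,9,10,12,13}  (accept∈set)
final: {1,5,6,7,8,9,10,12,13}; accept 1 in set

Answer: ACCEPT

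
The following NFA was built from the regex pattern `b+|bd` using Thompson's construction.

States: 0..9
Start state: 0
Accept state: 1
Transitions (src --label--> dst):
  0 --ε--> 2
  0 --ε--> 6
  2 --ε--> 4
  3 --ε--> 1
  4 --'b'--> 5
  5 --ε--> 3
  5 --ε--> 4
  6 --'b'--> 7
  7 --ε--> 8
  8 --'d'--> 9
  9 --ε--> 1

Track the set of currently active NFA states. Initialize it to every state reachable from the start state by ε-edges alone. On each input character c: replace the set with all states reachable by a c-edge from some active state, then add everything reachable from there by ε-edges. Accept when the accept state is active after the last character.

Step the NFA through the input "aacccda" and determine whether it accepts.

start: ε-closure({0}) = {0,2,4,6}
'a' @ 1: {}  — dead — no transitions
rest 'acccda' ignored (set empty)
end set {} — state 1 not in

Answer: REJECT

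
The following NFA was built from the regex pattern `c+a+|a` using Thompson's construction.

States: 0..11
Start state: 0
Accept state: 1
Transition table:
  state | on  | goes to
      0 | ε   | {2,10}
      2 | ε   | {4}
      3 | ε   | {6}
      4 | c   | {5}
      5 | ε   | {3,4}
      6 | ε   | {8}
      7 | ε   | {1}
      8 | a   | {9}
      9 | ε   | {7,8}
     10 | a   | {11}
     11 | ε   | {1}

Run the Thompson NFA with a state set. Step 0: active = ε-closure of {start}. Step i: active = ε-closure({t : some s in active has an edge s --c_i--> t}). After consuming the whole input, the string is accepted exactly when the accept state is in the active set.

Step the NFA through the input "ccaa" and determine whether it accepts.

start: ε-closure({0}) = {0,2,4,10}
'c' @ 1: {3,4,5,6,8}
'c' @ 2: {3,4,5,6,8}
'a' @ 3: {1,7,8,9}  [accepting]
'a' @ 4: {1,7,8,9}  [accepting]
after full input: {1,7,8,9}  (accept=1 in)

Answer: ACCEPT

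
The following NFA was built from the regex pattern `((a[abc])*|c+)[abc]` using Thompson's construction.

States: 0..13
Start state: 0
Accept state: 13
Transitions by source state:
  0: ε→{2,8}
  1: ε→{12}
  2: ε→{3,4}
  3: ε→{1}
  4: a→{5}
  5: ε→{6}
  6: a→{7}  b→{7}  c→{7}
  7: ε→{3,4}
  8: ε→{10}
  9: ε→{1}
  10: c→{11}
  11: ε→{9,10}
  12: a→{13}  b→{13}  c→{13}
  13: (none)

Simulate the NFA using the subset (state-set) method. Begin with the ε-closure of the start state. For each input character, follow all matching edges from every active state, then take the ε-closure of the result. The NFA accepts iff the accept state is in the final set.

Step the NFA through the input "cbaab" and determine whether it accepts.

Answer: REJECT

Trace:
start: ε-closure({0}) = {0,1,2,3,4,8,10,12}
'c' @ 1: {1,9,10,11,12,13}  ✓accept
'b' @ 2: {13}  ✓accept
'a' @ 3: {}  — dead — no transitions
rest 'ab' ignored (set empty)
after full input: {}  (accept=13 not in)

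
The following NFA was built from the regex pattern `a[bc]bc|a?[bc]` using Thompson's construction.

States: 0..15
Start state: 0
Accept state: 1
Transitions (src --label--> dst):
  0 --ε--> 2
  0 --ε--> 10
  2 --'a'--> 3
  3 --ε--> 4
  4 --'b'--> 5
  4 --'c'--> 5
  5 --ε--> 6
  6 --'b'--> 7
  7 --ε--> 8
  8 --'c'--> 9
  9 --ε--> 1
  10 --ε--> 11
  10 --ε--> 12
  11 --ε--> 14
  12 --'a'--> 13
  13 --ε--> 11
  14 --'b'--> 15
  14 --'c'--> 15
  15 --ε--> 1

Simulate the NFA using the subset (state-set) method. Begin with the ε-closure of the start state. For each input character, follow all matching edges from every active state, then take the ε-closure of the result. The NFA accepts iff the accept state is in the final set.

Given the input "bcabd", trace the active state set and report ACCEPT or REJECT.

S₀ = ε-closure({0}) = {0,2,10,11,12,14}
'b' @ 1: {1,15}  ✓accept
'c' @ 2: {}  — state set empty
rest 'abd' ignored (set empty)
final: {}; accept 1 not in set

Answer: REJECT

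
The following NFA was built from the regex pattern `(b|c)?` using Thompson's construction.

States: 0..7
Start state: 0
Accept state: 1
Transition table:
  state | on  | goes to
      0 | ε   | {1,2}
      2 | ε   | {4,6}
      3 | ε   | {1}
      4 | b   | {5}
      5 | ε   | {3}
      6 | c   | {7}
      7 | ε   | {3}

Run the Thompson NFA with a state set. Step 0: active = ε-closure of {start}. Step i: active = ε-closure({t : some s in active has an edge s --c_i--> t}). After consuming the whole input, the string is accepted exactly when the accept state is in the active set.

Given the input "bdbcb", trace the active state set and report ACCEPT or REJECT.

start: ε-closure({0}) = {0,1,2,4,6}
'b' @ 1: {1,3,5}  (accept∈set)
'd' @ 2: {}  — state set empty
rest 'bcb' ignored (set empty)
after full input: {}  (accept=1 not in)

Answer: REJECT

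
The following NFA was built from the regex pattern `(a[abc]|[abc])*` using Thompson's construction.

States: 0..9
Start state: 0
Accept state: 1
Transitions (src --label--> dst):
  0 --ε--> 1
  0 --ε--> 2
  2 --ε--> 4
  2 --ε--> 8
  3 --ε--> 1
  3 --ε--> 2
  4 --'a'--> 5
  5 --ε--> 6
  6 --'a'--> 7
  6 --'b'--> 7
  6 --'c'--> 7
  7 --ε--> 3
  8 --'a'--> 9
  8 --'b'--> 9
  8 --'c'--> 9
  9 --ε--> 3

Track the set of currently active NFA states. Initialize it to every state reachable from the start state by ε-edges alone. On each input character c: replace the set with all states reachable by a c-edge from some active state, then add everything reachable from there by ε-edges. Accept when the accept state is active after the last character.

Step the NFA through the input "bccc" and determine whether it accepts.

Answer: ACCEPT

Derivation:
initial (ε-close {0}): {0,1,2,4,8}
'b' @ 1: {1,2,3,4,8,9}  ✓accept
'c' @ 2: {1,2,3,4,8,9}  ✓accept
'c' @ 3: {1,2,3,4,8,9}  ✓accept
'c' @ 4: {1,2,3,4,8,9}  ✓accept
after full input: {1,2,3,4,8,9}  (accept=1 in)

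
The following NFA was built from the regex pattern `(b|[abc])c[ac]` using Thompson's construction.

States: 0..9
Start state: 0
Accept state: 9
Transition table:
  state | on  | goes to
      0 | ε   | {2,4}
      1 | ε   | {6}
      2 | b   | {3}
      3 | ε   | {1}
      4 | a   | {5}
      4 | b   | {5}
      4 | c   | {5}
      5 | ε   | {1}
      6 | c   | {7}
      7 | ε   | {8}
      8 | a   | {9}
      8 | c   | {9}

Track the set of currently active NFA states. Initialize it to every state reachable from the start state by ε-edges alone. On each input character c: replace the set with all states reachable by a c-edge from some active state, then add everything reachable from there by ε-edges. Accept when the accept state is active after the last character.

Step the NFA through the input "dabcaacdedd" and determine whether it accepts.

Answer: REJECT

Trace:
S₀ = ε-closure({0}) = {0,2,4}
'd' @ 1: {}  — no active states
rest 'abcaacdedd' ignored (set empty)
final: {}; accept 9 not in set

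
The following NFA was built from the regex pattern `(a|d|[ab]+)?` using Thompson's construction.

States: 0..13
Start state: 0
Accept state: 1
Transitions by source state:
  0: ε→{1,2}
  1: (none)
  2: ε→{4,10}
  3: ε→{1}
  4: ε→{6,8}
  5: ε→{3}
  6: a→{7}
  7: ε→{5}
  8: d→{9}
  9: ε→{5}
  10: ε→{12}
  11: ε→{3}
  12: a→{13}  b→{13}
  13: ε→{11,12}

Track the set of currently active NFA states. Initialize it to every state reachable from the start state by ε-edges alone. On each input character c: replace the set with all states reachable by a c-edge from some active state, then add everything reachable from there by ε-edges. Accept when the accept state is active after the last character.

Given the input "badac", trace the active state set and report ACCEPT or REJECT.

Answer: REJECT

Trace:
initial (ε-close {0}): {0,1,2,4,6,8,10,12}
'b' @ 1: {1,3,11,12,13}  (accept∈set)
'a' @ 2: {1,3,11,12,13}  (accept∈set)
'd' @ 3: {}  — dead — no transitions
rest 'ac' ignored (set empty)
final: {}; accept 1 not in set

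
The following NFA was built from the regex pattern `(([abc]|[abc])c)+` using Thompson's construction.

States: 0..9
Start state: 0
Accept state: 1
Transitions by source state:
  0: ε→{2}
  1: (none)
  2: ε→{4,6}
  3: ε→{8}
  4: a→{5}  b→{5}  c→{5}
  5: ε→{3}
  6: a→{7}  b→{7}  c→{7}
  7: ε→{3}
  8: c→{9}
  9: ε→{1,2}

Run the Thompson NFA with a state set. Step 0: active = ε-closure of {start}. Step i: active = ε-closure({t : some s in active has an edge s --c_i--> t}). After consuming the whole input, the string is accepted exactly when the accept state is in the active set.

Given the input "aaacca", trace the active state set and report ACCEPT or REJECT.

S₀ = ε-closure({0}) = {0,2,4,6}
'a' @ 1: {3,5,7,8}
'a' @ 2: {}  — no active states
rest 'acca' ignored (set empty)
end set {} — state 1 not in

Answer: REJECT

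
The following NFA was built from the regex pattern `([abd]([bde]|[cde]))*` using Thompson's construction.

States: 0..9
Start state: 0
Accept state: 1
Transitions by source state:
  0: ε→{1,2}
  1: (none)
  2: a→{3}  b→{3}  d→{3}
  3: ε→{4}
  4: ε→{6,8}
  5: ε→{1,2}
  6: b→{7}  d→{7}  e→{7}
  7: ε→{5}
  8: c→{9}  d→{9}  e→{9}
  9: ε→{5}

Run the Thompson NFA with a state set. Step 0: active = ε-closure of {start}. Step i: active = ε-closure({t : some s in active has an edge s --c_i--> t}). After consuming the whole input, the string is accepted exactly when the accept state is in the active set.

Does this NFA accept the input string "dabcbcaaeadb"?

Answer: REJECT

Steps:
start: ε-closure({0}) = {0,1,2}
'd' @ 1: {3,4,6,8}
'a' @ 2: {}  — no active states
rest 'bcbcaaeadb' ignored (set empty)
after full input: {}  (accept=1 not in)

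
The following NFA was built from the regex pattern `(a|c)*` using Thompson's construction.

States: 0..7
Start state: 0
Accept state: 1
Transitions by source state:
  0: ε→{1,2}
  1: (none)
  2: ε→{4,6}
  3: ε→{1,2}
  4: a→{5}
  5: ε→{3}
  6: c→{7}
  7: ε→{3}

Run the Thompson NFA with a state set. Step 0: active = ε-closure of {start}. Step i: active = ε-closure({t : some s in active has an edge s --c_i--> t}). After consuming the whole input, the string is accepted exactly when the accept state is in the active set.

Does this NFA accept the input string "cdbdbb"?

Answer: REJECT

Steps:
initial (ε-close {0}): {0,1,2,4,6}
'c' @ 1: {1,2,3,4,6,7}  (accept∈set)
'd' @ 2: {}  — dead — no transitions
rest 'bdbb' ignored (set empty)
after full input: {}  (accept=1 not in)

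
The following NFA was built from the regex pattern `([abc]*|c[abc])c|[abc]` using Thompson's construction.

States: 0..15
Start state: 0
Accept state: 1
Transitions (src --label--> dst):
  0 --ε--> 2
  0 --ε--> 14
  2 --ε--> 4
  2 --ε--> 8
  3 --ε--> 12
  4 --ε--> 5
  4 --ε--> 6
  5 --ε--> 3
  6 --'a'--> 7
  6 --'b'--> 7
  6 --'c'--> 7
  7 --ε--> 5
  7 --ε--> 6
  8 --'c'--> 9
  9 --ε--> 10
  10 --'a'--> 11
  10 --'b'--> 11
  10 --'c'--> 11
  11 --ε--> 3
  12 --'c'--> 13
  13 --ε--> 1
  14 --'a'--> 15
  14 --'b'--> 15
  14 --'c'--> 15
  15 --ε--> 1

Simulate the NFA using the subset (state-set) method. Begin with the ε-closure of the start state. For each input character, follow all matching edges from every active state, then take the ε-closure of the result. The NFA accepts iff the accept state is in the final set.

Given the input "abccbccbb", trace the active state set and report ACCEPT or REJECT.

start: ε-closure({0}) = {0,2,3,4,5,6,8,12,14}
'a' @ 1: {1,3,5,6,7,12,15}  [accepting]
'b' @ 2: {3,5,6,7,12}
'c' @ 3: {1,3,5,6,7,12,13}  [accepting]
'c' @ 4: {1,3,5,6,7,12,13}  [accepting]
'b' @ 5: {3,5,6,7,12}
'c' @ 6: {1,3,5,6,7,12,13}  [accepting]
'c' @ 7: {1,3,5,6,7,12,13}  [accepting]
'b' @ 8: {3,5,6,7,12}
'b' @ 9: {3,5,6,7,12}
after full input: {3,5,6,7,12}  (accept=1 not in)

Answer: REJECT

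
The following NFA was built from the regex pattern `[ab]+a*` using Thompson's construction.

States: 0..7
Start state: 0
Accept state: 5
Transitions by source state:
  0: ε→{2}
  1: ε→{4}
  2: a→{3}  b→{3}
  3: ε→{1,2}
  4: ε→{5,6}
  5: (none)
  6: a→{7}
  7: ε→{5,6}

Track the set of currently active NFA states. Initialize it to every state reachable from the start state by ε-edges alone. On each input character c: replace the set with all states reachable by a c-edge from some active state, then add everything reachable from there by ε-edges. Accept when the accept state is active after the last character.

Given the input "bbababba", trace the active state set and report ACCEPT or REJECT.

Answer: ACCEPT

Trace:
S₀ = ε-closure({0}) = {0,2}
'b' @ 1: {1,2,3,4,5,6}  ✓accept
'b' @ 2: {1,2,3,4,5,6}  ✓accept
'a' @ 3: {1,2,3,4,5,6,7}  ✓accept
'b' @ 4: {1,2,3,4,5,6}  ✓accept
'a' @ 5: {1,2,3,4,5,6,7}  ✓accept
'b' @ 6: {1,2,3,4,5,6}  ✓accept
'b' @ 7: {1,2,3,4,5,6}  ✓accept
'a' @ 8: {1,2,3,4,5,6,7}  ✓accept
end set {1,2,3,4,5,6,7} — state 5 in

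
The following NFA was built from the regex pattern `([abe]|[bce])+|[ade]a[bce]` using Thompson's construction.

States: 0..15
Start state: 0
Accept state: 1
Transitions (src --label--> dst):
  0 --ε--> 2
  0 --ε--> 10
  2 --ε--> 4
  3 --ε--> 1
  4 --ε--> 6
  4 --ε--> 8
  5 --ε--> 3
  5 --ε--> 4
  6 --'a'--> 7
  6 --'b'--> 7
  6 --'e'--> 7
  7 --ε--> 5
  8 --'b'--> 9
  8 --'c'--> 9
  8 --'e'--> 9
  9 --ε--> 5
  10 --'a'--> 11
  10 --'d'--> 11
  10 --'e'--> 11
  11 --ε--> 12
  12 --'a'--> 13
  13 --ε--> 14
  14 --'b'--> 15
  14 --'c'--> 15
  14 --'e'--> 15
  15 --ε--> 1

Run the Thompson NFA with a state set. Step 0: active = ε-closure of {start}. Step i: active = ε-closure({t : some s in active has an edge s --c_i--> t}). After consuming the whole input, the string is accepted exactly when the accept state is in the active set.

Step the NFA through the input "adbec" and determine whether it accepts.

Answer: REJECT

Trace:
start: ε-closure({0}) = {0,2,4,6,8,10}
'a' @ 1: {1,3,4,5,6,7,8,11,12}  (accept∈set)
'd' @ 2: {}  — no active states
rest 'bec' ignored (set empty)
final: {}; accept 1 not in set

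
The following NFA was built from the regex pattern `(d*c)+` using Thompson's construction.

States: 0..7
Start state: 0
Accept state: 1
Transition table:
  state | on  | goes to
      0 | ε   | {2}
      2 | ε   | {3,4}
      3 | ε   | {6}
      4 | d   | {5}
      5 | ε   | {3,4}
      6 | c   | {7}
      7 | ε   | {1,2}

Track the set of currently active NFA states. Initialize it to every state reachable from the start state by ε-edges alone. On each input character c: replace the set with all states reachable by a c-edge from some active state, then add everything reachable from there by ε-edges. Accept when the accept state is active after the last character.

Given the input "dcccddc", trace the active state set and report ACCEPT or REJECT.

start: ε-closure({0}) = {0,2,3,4,6}
'd' @ 1: {3,4,5,6}
'c' @ 2: {1,2,3,4,6,7}  (accept∈set)
'c' @ 3: {1,2,3,4,6,7}  (accept∈set)
'c' @ 4: {1,2,3,4,6,7}  (accept∈set)
'd' @ 5: {3,4,5,6}
'd' @ 6: {3,4,5,6}
'c' @ 7: {1,2,3,4,6,7}  (accept∈set)
after full input: {1,2,3,4,6,7}  (accept=1 in)

Answer: ACCEPT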